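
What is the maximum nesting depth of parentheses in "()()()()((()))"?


Input: "()()()()((()))"
Tracking depth:
  Position 0 '(': depth becomes 1
  Position 1 ')': depth becomes 0
  Position 2 '(': depth becomes 1
  Position 3 ')': depth becomes 0
  Position 4 '(': depth becomes 1
  Position 5 ')': depth becomes 0
  Position 6 '(': depth becomes 1
  Position 7 ')': depth becomes 0
  Position 8 '(': depth becomes 1
  Position 9 '(': depth becomes 2
  Position 10 '(': depth becomes 3
  Position 11 ')': depth becomes 2
  Position 12 ')': depth becomes 1
  Position 13 ')': depth becomes 0
Maximum depth reached: 3

3


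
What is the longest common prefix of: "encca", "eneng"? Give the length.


Words: encca, eneng
  Position 0: all 'e' => match
  Position 1: all 'n' => match
  Position 2: ('c', 'e') => mismatch, stop
LCP = "en" (length 2)

2


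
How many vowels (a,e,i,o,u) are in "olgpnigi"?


Input: olgpnigi
Checking each character:
  'o' at position 0: vowel (running total: 1)
  'l' at position 1: consonant
  'g' at position 2: consonant
  'p' at position 3: consonant
  'n' at position 4: consonant
  'i' at position 5: vowel (running total: 2)
  'g' at position 6: consonant
  'i' at position 7: vowel (running total: 3)
Total vowels: 3

3


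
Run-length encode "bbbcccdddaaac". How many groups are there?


Input: bbbcccdddaaac
Scanning for consecutive runs:
  Group 1: 'b' x 3 (positions 0-2)
  Group 2: 'c' x 3 (positions 3-5)
  Group 3: 'd' x 3 (positions 6-8)
  Group 4: 'a' x 3 (positions 9-11)
  Group 5: 'c' x 1 (positions 12-12)
Total groups: 5

5


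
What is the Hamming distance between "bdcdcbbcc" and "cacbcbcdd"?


Comparing "bdcdcbbcc" and "cacbcbcdd" position by position:
  Position 0: 'b' vs 'c' => differ
  Position 1: 'd' vs 'a' => differ
  Position 2: 'c' vs 'c' => same
  Position 3: 'd' vs 'b' => differ
  Position 4: 'c' vs 'c' => same
  Position 5: 'b' vs 'b' => same
  Position 6: 'b' vs 'c' => differ
  Position 7: 'c' vs 'd' => differ
  Position 8: 'c' vs 'd' => differ
Total differences (Hamming distance): 6

6


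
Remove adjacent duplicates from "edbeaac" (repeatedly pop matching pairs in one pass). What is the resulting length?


Input: edbeaac
Stack-based adjacent duplicate removal:
  Read 'e': push. Stack: e
  Read 'd': push. Stack: ed
  Read 'b': push. Stack: edb
  Read 'e': push. Stack: edbe
  Read 'a': push. Stack: edbea
  Read 'a': matches stack top 'a' => pop. Stack: edbe
  Read 'c': push. Stack: edbec
Final stack: "edbec" (length 5)

5


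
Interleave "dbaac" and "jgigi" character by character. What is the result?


Interleaving "dbaac" and "jgigi":
  Position 0: 'd' from first, 'j' from second => "dj"
  Position 1: 'b' from first, 'g' from second => "bg"
  Position 2: 'a' from first, 'i' from second => "ai"
  Position 3: 'a' from first, 'g' from second => "ag"
  Position 4: 'c' from first, 'i' from second => "ci"
Result: djbgaiagci

djbgaiagci


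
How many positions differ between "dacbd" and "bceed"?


Comparing "dacbd" and "bceed" position by position:
  Position 0: 'd' vs 'b' => DIFFER
  Position 1: 'a' vs 'c' => DIFFER
  Position 2: 'c' vs 'e' => DIFFER
  Position 3: 'b' vs 'e' => DIFFER
  Position 4: 'd' vs 'd' => same
Positions that differ: 4

4


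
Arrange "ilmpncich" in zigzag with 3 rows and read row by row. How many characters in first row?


Zigzag "ilmpncich" into 3 rows:
Placing characters:
  'i' => row 0
  'l' => row 1
  'm' => row 2
  'p' => row 1
  'n' => row 0
  'c' => row 1
  'i' => row 2
  'c' => row 1
  'h' => row 0
Rows:
  Row 0: "inh"
  Row 1: "lpcc"
  Row 2: "mi"
First row length: 3

3


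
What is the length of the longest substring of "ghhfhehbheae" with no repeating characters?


Input: "ghhfhehbheae"
Sliding window (track last position of each char):
  Position 0 ('g'): window [0,0] length 1 -- new best
  Position 1 ('h'): window [0,1] length 2 -- new best
  Position 2 ('h'): repeat (last at 1), move window start to 2
  Position 2 ('h'): window [2,2] length 1
  Position 3 ('f'): window [2,3] length 2
  Position 4 ('h'): repeat (last at 2), move window start to 3
  Position 4 ('h'): window [3,4] length 2
  Position 5 ('e'): window [3,5] length 3 -- new best
  Position 6 ('h'): repeat (last at 4), move window start to 5
  Position 6 ('h'): window [5,6] length 2
  Position 7 ('b'): window [5,7] length 3
  Position 8 ('h'): repeat (last at 6), move window start to 7
  Position 8 ('h'): window [7,8] length 2
  Position 9 ('e'): window [7,9] length 3
  Position 10 ('a'): window [7,10] length 4 -- new best
  Position 11 ('e'): repeat (last at 9), move window start to 10
  Position 11 ('e'): window [10,11] length 2
Longest substring with no repeats: "bhea" with length 4

4


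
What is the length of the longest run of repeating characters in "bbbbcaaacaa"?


Input: "bbbbcaaacaa"
Scanning for longest run:
  Position 1 ('b'): continues run of 'b', length=2
  Position 2 ('b'): continues run of 'b', length=3
  Position 3 ('b'): continues run of 'b', length=4
  Position 4 ('c'): new char, reset run to 1
  Position 5 ('a'): new char, reset run to 1
  Position 6 ('a'): continues run of 'a', length=2
  Position 7 ('a'): continues run of 'a', length=3
  Position 8 ('c'): new char, reset run to 1
  Position 9 ('a'): new char, reset run to 1
  Position 10 ('a'): continues run of 'a', length=2
Longest run: 'b' with length 4

4


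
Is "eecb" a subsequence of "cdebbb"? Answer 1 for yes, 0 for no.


Check if "eecb" is a subsequence of "cdebbb"
Greedy scan:
  Position 0 ('c'): no match needed
  Position 1 ('d'): no match needed
  Position 2 ('e'): matches sub[0] = 'e'
  Position 3 ('b'): no match needed
  Position 4 ('b'): no match needed
  Position 5 ('b'): no match needed
Only matched 1/4 characters => not a subsequence

0


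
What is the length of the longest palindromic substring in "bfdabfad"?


Input: "bfdabfad"
Checking substrings for palindromes:
  No multi-char palindromic substrings found
Longest palindromic substring: "b" with length 1

1


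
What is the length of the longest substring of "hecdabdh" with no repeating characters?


Input: "hecdabdh"
Sliding window (track last position of each char):
  Position 0 ('h'): window [0,0] length 1 -- new best
  Position 1 ('e'): window [0,1] length 2 -- new best
  Position 2 ('c'): window [0,2] length 3 -- new best
  Position 3 ('d'): window [0,3] length 4 -- new best
  Position 4 ('a'): window [0,4] length 5 -- new best
  Position 5 ('b'): window [0,5] length 6 -- new best
  Position 6 ('d'): repeat (last at 3), move window start to 4
  Position 6 ('d'): window [4,6] length 3
  Position 7 ('h'): window [4,7] length 4
Longest substring with no repeats: "hecdab" with length 6

6


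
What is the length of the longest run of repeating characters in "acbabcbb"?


Input: "acbabcbb"
Scanning for longest run:
  Position 1 ('c'): new char, reset run to 1
  Position 2 ('b'): new char, reset run to 1
  Position 3 ('a'): new char, reset run to 1
  Position 4 ('b'): new char, reset run to 1
  Position 5 ('c'): new char, reset run to 1
  Position 6 ('b'): new char, reset run to 1
  Position 7 ('b'): continues run of 'b', length=2
Longest run: 'b' with length 2

2


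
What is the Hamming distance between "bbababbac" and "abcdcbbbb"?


Comparing "bbababbac" and "abcdcbbbb" position by position:
  Position 0: 'b' vs 'a' => differ
  Position 1: 'b' vs 'b' => same
  Position 2: 'a' vs 'c' => differ
  Position 3: 'b' vs 'd' => differ
  Position 4: 'a' vs 'c' => differ
  Position 5: 'b' vs 'b' => same
  Position 6: 'b' vs 'b' => same
  Position 7: 'a' vs 'b' => differ
  Position 8: 'c' vs 'b' => differ
Total differences (Hamming distance): 6

6


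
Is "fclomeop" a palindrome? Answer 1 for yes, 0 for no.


Input: fclomeop
Reversed: poemolcf
  Compare pos 0 ('f') with pos 7 ('p'): MISMATCH
  Compare pos 1 ('c') with pos 6 ('o'): MISMATCH
  Compare pos 2 ('l') with pos 5 ('e'): MISMATCH
  Compare pos 3 ('o') with pos 4 ('m'): MISMATCH
Result: not a palindrome

0


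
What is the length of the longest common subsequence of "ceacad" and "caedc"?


LCS of "ceacad" and "caedc"
DP table:
           c    a    e    d    c
      0    0    0    0    0    0
  c   0    1    1    1    1    1
  e   0    1    1    2    2    2
  a   0    1    2    2    2    2
  c   0    1    2    2    2    3
  a   0    1    2    2    2    3
  d   0    1    2    2    3    3
LCS length = dp[6][5] = 3

3


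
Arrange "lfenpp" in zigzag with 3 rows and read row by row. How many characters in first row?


Zigzag "lfenpp" into 3 rows:
Placing characters:
  'l' => row 0
  'f' => row 1
  'e' => row 2
  'n' => row 1
  'p' => row 0
  'p' => row 1
Rows:
  Row 0: "lp"
  Row 1: "fnp"
  Row 2: "e"
First row length: 2

2


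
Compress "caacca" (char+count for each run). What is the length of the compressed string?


Input: caacca
Runs:
  'c' x 1 => "c1"
  'a' x 2 => "a2"
  'c' x 2 => "c2"
  'a' x 1 => "a1"
Compressed: "c1a2c2a1"
Compressed length: 8

8


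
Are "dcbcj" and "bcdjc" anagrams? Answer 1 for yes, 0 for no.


Strings: "dcbcj", "bcdjc"
Sorted first:  bccdj
Sorted second: bccdj
Sorted forms match => anagrams

1


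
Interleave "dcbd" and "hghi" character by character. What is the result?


Interleaving "dcbd" and "hghi":
  Position 0: 'd' from first, 'h' from second => "dh"
  Position 1: 'c' from first, 'g' from second => "cg"
  Position 2: 'b' from first, 'h' from second => "bh"
  Position 3: 'd' from first, 'i' from second => "di"
Result: dhcgbhdi

dhcgbhdi


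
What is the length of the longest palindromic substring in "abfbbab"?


Input: "abfbbab"
Checking substrings for palindromes:
  [1:4] "bfb" (len 3) => palindrome
  [4:7] "bab" (len 3) => palindrome
  [3:5] "bb" (len 2) => palindrome
Longest palindromic substring: "bfb" with length 3

3


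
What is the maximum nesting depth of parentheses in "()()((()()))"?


Input: "()()((()()))"
Tracking depth:
  Position 0 '(': depth becomes 1
  Position 1 ')': depth becomes 0
  Position 2 '(': depth becomes 1
  Position 3 ')': depth becomes 0
  Position 4 '(': depth becomes 1
  Position 5 '(': depth becomes 2
  Position 6 '(': depth becomes 3
  Position 7 ')': depth becomes 2
  Position 8 '(': depth becomes 3
  Position 9 ')': depth becomes 2
  Position 10 ')': depth becomes 1
  Position 11 ')': depth becomes 0
Maximum depth reached: 3

3


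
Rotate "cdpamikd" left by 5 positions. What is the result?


Input: "cdpamikd", rotate left by 5
First 5 characters: "cdpam"
Remaining characters: "ikd"
Concatenate remaining + first: "ikd" + "cdpam" = "ikdcdpam"

ikdcdpam


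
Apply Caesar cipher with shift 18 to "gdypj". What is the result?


Caesar cipher: shift "gdypj" by 18
  'g' (pos 6) + 18 = pos 24 = 'y'
  'd' (pos 3) + 18 = pos 21 = 'v'
  'y' (pos 24) + 18 = pos 16 = 'q'
  'p' (pos 15) + 18 = pos 7 = 'h'
  'j' (pos 9) + 18 = pos 1 = 'b'
Result: yvqhb

yvqhb


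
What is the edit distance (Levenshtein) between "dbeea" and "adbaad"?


Computing edit distance: "dbeea" -> "adbaad"
DP table:
           a    d    b    a    a    d
      0    1    2    3    4    5    6
  d   1    1    1    2    3    4    5
  b   2    2    2    1    2    3    4
  e   3    3    3    2    2    3    4
  e   4    4    4    3    3    3    4
  a   5    4    5    4    3    3    4
Edit distance = dp[5][6] = 4

4


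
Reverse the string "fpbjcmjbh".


Input: fpbjcmjbh
Reading characters right to left:
  Position 8: 'h'
  Position 7: 'b'
  Position 6: 'j'
  Position 5: 'm'
  Position 4: 'c'
  Position 3: 'j'
  Position 2: 'b'
  Position 1: 'p'
  Position 0: 'f'
Reversed: hbjmcjbpf

hbjmcjbpf


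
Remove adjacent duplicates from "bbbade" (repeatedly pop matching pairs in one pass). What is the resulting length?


Input: bbbade
Stack-based adjacent duplicate removal:
  Read 'b': push. Stack: b
  Read 'b': matches stack top 'b' => pop. Stack: (empty)
  Read 'b': push. Stack: b
  Read 'a': push. Stack: ba
  Read 'd': push. Stack: bad
  Read 'e': push. Stack: bade
Final stack: "bade" (length 4)

4


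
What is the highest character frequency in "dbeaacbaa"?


Input: dbeaacbaa
Character counts:
  'a': 4
  'b': 2
  'c': 1
  'd': 1
  'e': 1
Maximum frequency: 4

4


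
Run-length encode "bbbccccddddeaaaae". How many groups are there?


Input: bbbccccddddeaaaae
Scanning for consecutive runs:
  Group 1: 'b' x 3 (positions 0-2)
  Group 2: 'c' x 4 (positions 3-6)
  Group 3: 'd' x 4 (positions 7-10)
  Group 4: 'e' x 1 (positions 11-11)
  Group 5: 'a' x 4 (positions 12-15)
  Group 6: 'e' x 1 (positions 16-16)
Total groups: 6

6


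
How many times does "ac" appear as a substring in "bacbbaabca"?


Searching for "ac" in "bacbbaabca"
Scanning each position:
  Position 0: "ba" => no
  Position 1: "ac" => MATCH
  Position 2: "cb" => no
  Position 3: "bb" => no
  Position 4: "ba" => no
  Position 5: "aa" => no
  Position 6: "ab" => no
  Position 7: "bc" => no
  Position 8: "ca" => no
Total occurrences: 1

1


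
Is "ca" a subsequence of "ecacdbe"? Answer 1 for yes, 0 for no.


Check if "ca" is a subsequence of "ecacdbe"
Greedy scan:
  Position 0 ('e'): no match needed
  Position 1 ('c'): matches sub[0] = 'c'
  Position 2 ('a'): matches sub[1] = 'a'
  Position 3 ('c'): no match needed
  Position 4 ('d'): no match needed
  Position 5 ('b'): no match needed
  Position 6 ('e'): no match needed
All 2 characters matched => is a subsequence

1


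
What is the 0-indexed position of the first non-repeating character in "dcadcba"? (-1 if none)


Input: dcadcba
Character frequencies:
  'a': 2
  'b': 1
  'c': 2
  'd': 2
Scanning left to right for freq == 1:
  Position 0 ('d'): freq=2, skip
  Position 1 ('c'): freq=2, skip
  Position 2 ('a'): freq=2, skip
  Position 3 ('d'): freq=2, skip
  Position 4 ('c'): freq=2, skip
  Position 5 ('b'): unique! => answer = 5

5


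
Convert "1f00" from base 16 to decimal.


Input: "1f00" in base 16
Positional expansion:
  Digit '1' (value 1) x 16^3 = 4096
  Digit 'f' (value 15) x 16^2 = 3840
  Digit '0' (value 0) x 16^1 = 0
  Digit '0' (value 0) x 16^0 = 0
Sum = 7936

7936


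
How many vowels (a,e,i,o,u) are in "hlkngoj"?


Input: hlkngoj
Checking each character:
  'h' at position 0: consonant
  'l' at position 1: consonant
  'k' at position 2: consonant
  'n' at position 3: consonant
  'g' at position 4: consonant
  'o' at position 5: vowel (running total: 1)
  'j' at position 6: consonant
Total vowels: 1

1


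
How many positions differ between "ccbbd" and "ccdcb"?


Comparing "ccbbd" and "ccdcb" position by position:
  Position 0: 'c' vs 'c' => same
  Position 1: 'c' vs 'c' => same
  Position 2: 'b' vs 'd' => DIFFER
  Position 3: 'b' vs 'c' => DIFFER
  Position 4: 'd' vs 'b' => DIFFER
Positions that differ: 3

3


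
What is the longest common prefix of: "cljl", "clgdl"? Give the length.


Words: cljl, clgdl
  Position 0: all 'c' => match
  Position 1: all 'l' => match
  Position 2: ('j', 'g') => mismatch, stop
LCP = "cl" (length 2)

2


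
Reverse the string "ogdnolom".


Input: ogdnolom
Reading characters right to left:
  Position 7: 'm'
  Position 6: 'o'
  Position 5: 'l'
  Position 4: 'o'
  Position 3: 'n'
  Position 2: 'd'
  Position 1: 'g'
  Position 0: 'o'
Reversed: molondgo

molondgo


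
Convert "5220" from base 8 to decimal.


Input: "5220" in base 8
Positional expansion:
  Digit '5' (value 5) x 8^3 = 2560
  Digit '2' (value 2) x 8^2 = 128
  Digit '2' (value 2) x 8^1 = 16
  Digit '0' (value 0) x 8^0 = 0
Sum = 2704

2704


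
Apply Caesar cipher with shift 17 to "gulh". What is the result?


Caesar cipher: shift "gulh" by 17
  'g' (pos 6) + 17 = pos 23 = 'x'
  'u' (pos 20) + 17 = pos 11 = 'l'
  'l' (pos 11) + 17 = pos 2 = 'c'
  'h' (pos 7) + 17 = pos 24 = 'y'
Result: xlcy

xlcy


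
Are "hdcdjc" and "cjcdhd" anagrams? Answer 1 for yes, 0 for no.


Strings: "hdcdjc", "cjcdhd"
Sorted first:  ccddhj
Sorted second: ccddhj
Sorted forms match => anagrams

1


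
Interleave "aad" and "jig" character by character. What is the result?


Interleaving "aad" and "jig":
  Position 0: 'a' from first, 'j' from second => "aj"
  Position 1: 'a' from first, 'i' from second => "ai"
  Position 2: 'd' from first, 'g' from second => "dg"
Result: ajaidg

ajaidg


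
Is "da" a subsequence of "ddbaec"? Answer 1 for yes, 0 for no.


Check if "da" is a subsequence of "ddbaec"
Greedy scan:
  Position 0 ('d'): matches sub[0] = 'd'
  Position 1 ('d'): no match needed
  Position 2 ('b'): no match needed
  Position 3 ('a'): matches sub[1] = 'a'
  Position 4 ('e'): no match needed
  Position 5 ('c'): no match needed
All 2 characters matched => is a subsequence

1


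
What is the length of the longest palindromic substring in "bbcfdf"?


Input: "bbcfdf"
Checking substrings for palindromes:
  [3:6] "fdf" (len 3) => palindrome
  [0:2] "bb" (len 2) => palindrome
Longest palindromic substring: "fdf" with length 3

3


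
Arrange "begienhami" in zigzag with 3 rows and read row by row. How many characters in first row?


Zigzag "begienhami" into 3 rows:
Placing characters:
  'b' => row 0
  'e' => row 1
  'g' => row 2
  'i' => row 1
  'e' => row 0
  'n' => row 1
  'h' => row 2
  'a' => row 1
  'm' => row 0
  'i' => row 1
Rows:
  Row 0: "bem"
  Row 1: "einai"
  Row 2: "gh"
First row length: 3

3


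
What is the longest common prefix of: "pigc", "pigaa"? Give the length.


Words: pigc, pigaa
  Position 0: all 'p' => match
  Position 1: all 'i' => match
  Position 2: all 'g' => match
  Position 3: ('c', 'a') => mismatch, stop
LCP = "pig" (length 3)

3


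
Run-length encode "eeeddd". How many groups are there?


Input: eeeddd
Scanning for consecutive runs:
  Group 1: 'e' x 3 (positions 0-2)
  Group 2: 'd' x 3 (positions 3-5)
Total groups: 2

2


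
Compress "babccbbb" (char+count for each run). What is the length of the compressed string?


Input: babccbbb
Runs:
  'b' x 1 => "b1"
  'a' x 1 => "a1"
  'b' x 1 => "b1"
  'c' x 2 => "c2"
  'b' x 3 => "b3"
Compressed: "b1a1b1c2b3"
Compressed length: 10

10


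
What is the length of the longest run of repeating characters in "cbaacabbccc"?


Input: "cbaacabbccc"
Scanning for longest run:
  Position 1 ('b'): new char, reset run to 1
  Position 2 ('a'): new char, reset run to 1
  Position 3 ('a'): continues run of 'a', length=2
  Position 4 ('c'): new char, reset run to 1
  Position 5 ('a'): new char, reset run to 1
  Position 6 ('b'): new char, reset run to 1
  Position 7 ('b'): continues run of 'b', length=2
  Position 8 ('c'): new char, reset run to 1
  Position 9 ('c'): continues run of 'c', length=2
  Position 10 ('c'): continues run of 'c', length=3
Longest run: 'c' with length 3

3


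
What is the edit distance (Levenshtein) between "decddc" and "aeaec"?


Computing edit distance: "decddc" -> "aeaec"
DP table:
           a    e    a    e    c
      0    1    2    3    4    5
  d   1    1    2    3    4    5
  e   2    2    1    2    3    4
  c   3    3    2    2    3    3
  d   4    4    3    3    3    4
  d   5    5    4    4    4    4
  c   6    6    5    5    5    4
Edit distance = dp[6][5] = 4

4


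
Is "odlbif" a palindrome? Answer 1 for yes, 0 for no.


Input: odlbif
Reversed: fibldo
  Compare pos 0 ('o') with pos 5 ('f'): MISMATCH
  Compare pos 1 ('d') with pos 4 ('i'): MISMATCH
  Compare pos 2 ('l') with pos 3 ('b'): MISMATCH
Result: not a palindrome

0


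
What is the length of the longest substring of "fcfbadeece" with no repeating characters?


Input: "fcfbadeece"
Sliding window (track last position of each char):
  Position 0 ('f'): window [0,0] length 1 -- new best
  Position 1 ('c'): window [0,1] length 2 -- new best
  Position 2 ('f'): repeat (last at 0), move window start to 1
  Position 2 ('f'): window [1,2] length 2
  Position 3 ('b'): window [1,3] length 3 -- new best
  Position 4 ('a'): window [1,4] length 4 -- new best
  Position 5 ('d'): window [1,5] length 5 -- new best
  Position 6 ('e'): window [1,6] length 6 -- new best
  Position 7 ('e'): repeat (last at 6), move window start to 7
  Position 7 ('e'): window [7,7] length 1
  Position 8 ('c'): window [7,8] length 2
  Position 9 ('e'): repeat (last at 7), move window start to 8
  Position 9 ('e'): window [8,9] length 2
Longest substring with no repeats: "cfbade" with length 6

6


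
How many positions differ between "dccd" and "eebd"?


Comparing "dccd" and "eebd" position by position:
  Position 0: 'd' vs 'e' => DIFFER
  Position 1: 'c' vs 'e' => DIFFER
  Position 2: 'c' vs 'b' => DIFFER
  Position 3: 'd' vs 'd' => same
Positions that differ: 3

3


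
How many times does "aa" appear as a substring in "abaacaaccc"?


Searching for "aa" in "abaacaaccc"
Scanning each position:
  Position 0: "ab" => no
  Position 1: "ba" => no
  Position 2: "aa" => MATCH
  Position 3: "ac" => no
  Position 4: "ca" => no
  Position 5: "aa" => MATCH
  Position 6: "ac" => no
  Position 7: "cc" => no
  Position 8: "cc" => no
Total occurrences: 2

2


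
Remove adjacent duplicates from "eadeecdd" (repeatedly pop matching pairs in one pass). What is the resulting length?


Input: eadeecdd
Stack-based adjacent duplicate removal:
  Read 'e': push. Stack: e
  Read 'a': push. Stack: ea
  Read 'd': push. Stack: ead
  Read 'e': push. Stack: eade
  Read 'e': matches stack top 'e' => pop. Stack: ead
  Read 'c': push. Stack: eadc
  Read 'd': push. Stack: eadcd
  Read 'd': matches stack top 'd' => pop. Stack: eadc
Final stack: "eadc" (length 4)

4


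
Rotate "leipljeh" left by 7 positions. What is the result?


Input: "leipljeh", rotate left by 7
First 7 characters: "leiplje"
Remaining characters: "h"
Concatenate remaining + first: "h" + "leiplje" = "hleiplje"

hleiplje


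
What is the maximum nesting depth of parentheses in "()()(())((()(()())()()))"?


Input: "()()(())((()(()())()()))"
Tracking depth:
  Position 0 '(': depth becomes 1
  Position 1 ')': depth becomes 0
  Position 2 '(': depth becomes 1
  Position 3 ')': depth becomes 0
  Position 4 '(': depth becomes 1
  Position 5 '(': depth becomes 2
  Position 6 ')': depth becomes 1
  Position 7 ')': depth becomes 0
  Position 8 '(': depth becomes 1
  Position 9 '(': depth becomes 2
  Position 10 '(': depth becomes 3
  Position 11 ')': depth becomes 2
  Position 12 '(': depth becomes 3
  Position 13 '(': depth becomes 4
  Position 14 ')': depth becomes 3
  Position 15 '(': depth becomes 4
  Position 16 ')': depth becomes 3
  Position 17 ')': depth becomes 2
  Position 18 '(': depth becomes 3
  Position 19 ')': depth becomes 2
  Position 20 '(': depth becomes 3
  Position 21 ')': depth becomes 2
  Position 22 ')': depth becomes 1
  Position 23 ')': depth becomes 0
Maximum depth reached: 4

4


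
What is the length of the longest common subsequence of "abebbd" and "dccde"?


LCS of "abebbd" and "dccde"
DP table:
           d    c    c    d    e
      0    0    0    0    0    0
  a   0    0    0    0    0    0
  b   0    0    0    0    0    0
  e   0    0    0    0    0    1
  b   0    0    0    0    0    1
  b   0    0    0    0    0    1
  d   0    1    1    1    1    1
LCS length = dp[6][5] = 1

1


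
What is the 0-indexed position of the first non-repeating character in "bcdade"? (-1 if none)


Input: bcdade
Character frequencies:
  'a': 1
  'b': 1
  'c': 1
  'd': 2
  'e': 1
Scanning left to right for freq == 1:
  Position 0 ('b'): unique! => answer = 0

0


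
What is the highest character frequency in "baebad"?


Input: baebad
Character counts:
  'a': 2
  'b': 2
  'd': 1
  'e': 1
Maximum frequency: 2

2


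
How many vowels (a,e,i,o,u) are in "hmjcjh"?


Input: hmjcjh
Checking each character:
  'h' at position 0: consonant
  'm' at position 1: consonant
  'j' at position 2: consonant
  'c' at position 3: consonant
  'j' at position 4: consonant
  'h' at position 5: consonant
Total vowels: 0

0


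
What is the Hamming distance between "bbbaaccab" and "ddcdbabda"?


Comparing "bbbaaccab" and "ddcdbabda" position by position:
  Position 0: 'b' vs 'd' => differ
  Position 1: 'b' vs 'd' => differ
  Position 2: 'b' vs 'c' => differ
  Position 3: 'a' vs 'd' => differ
  Position 4: 'a' vs 'b' => differ
  Position 5: 'c' vs 'a' => differ
  Position 6: 'c' vs 'b' => differ
  Position 7: 'a' vs 'd' => differ
  Position 8: 'b' vs 'a' => differ
Total differences (Hamming distance): 9

9


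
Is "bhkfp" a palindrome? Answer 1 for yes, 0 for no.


Input: bhkfp
Reversed: pfkhb
  Compare pos 0 ('b') with pos 4 ('p'): MISMATCH
  Compare pos 1 ('h') with pos 3 ('f'): MISMATCH
Result: not a palindrome

0


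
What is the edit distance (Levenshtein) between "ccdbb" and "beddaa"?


Computing edit distance: "ccdbb" -> "beddaa"
DP table:
           b    e    d    d    a    a
      0    1    2    3    4    5    6
  c   1    1    2    3    4    5    6
  c   2    2    2    3    4    5    6
  d   3    3    3    2    3    4    5
  b   4    3    4    3    3    4    5
  b   5    4    4    4    4    4    5
Edit distance = dp[5][6] = 5

5


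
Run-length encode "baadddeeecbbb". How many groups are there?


Input: baadddeeecbbb
Scanning for consecutive runs:
  Group 1: 'b' x 1 (positions 0-0)
  Group 2: 'a' x 2 (positions 1-2)
  Group 3: 'd' x 3 (positions 3-5)
  Group 4: 'e' x 3 (positions 6-8)
  Group 5: 'c' x 1 (positions 9-9)
  Group 6: 'b' x 3 (positions 10-12)
Total groups: 6

6


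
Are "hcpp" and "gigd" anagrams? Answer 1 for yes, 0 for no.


Strings: "hcpp", "gigd"
Sorted first:  chpp
Sorted second: dggi
Differ at position 0: 'c' vs 'd' => not anagrams

0


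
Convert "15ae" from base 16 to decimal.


Input: "15ae" in base 16
Positional expansion:
  Digit '1' (value 1) x 16^3 = 4096
  Digit '5' (value 5) x 16^2 = 1280
  Digit 'a' (value 10) x 16^1 = 160
  Digit 'e' (value 14) x 16^0 = 14
Sum = 5550

5550


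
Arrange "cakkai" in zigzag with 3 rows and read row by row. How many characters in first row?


Zigzag "cakkai" into 3 rows:
Placing characters:
  'c' => row 0
  'a' => row 1
  'k' => row 2
  'k' => row 1
  'a' => row 0
  'i' => row 1
Rows:
  Row 0: "ca"
  Row 1: "aki"
  Row 2: "k"
First row length: 2

2


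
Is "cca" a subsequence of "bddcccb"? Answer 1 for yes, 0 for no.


Check if "cca" is a subsequence of "bddcccb"
Greedy scan:
  Position 0 ('b'): no match needed
  Position 1 ('d'): no match needed
  Position 2 ('d'): no match needed
  Position 3 ('c'): matches sub[0] = 'c'
  Position 4 ('c'): matches sub[1] = 'c'
  Position 5 ('c'): no match needed
  Position 6 ('b'): no match needed
Only matched 2/3 characters => not a subsequence

0


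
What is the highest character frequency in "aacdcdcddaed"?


Input: aacdcdcddaed
Character counts:
  'a': 3
  'c': 3
  'd': 5
  'e': 1
Maximum frequency: 5

5


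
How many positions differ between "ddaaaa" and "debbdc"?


Comparing "ddaaaa" and "debbdc" position by position:
  Position 0: 'd' vs 'd' => same
  Position 1: 'd' vs 'e' => DIFFER
  Position 2: 'a' vs 'b' => DIFFER
  Position 3: 'a' vs 'b' => DIFFER
  Position 4: 'a' vs 'd' => DIFFER
  Position 5: 'a' vs 'c' => DIFFER
Positions that differ: 5

5


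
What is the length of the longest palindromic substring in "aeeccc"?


Input: "aeeccc"
Checking substrings for palindromes:
  [3:6] "ccc" (len 3) => palindrome
  [1:3] "ee" (len 2) => palindrome
  [3:5] "cc" (len 2) => palindrome
  [4:6] "cc" (len 2) => palindrome
Longest palindromic substring: "ccc" with length 3

3


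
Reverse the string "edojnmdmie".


Input: edojnmdmie
Reading characters right to left:
  Position 9: 'e'
  Position 8: 'i'
  Position 7: 'm'
  Position 6: 'd'
  Position 5: 'm'
  Position 4: 'n'
  Position 3: 'j'
  Position 2: 'o'
  Position 1: 'd'
  Position 0: 'e'
Reversed: eimdmnjode

eimdmnjode


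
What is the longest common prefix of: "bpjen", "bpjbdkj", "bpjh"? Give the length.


Words: bpjen, bpjbdkj, bpjh
  Position 0: all 'b' => match
  Position 1: all 'p' => match
  Position 2: all 'j' => match
  Position 3: ('e', 'b', 'h') => mismatch, stop
LCP = "bpj" (length 3)

3


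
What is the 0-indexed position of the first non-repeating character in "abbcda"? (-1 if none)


Input: abbcda
Character frequencies:
  'a': 2
  'b': 2
  'c': 1
  'd': 1
Scanning left to right for freq == 1:
  Position 0 ('a'): freq=2, skip
  Position 1 ('b'): freq=2, skip
  Position 2 ('b'): freq=2, skip
  Position 3 ('c'): unique! => answer = 3

3


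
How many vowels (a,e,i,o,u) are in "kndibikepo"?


Input: kndibikepo
Checking each character:
  'k' at position 0: consonant
  'n' at position 1: consonant
  'd' at position 2: consonant
  'i' at position 3: vowel (running total: 1)
  'b' at position 4: consonant
  'i' at position 5: vowel (running total: 2)
  'k' at position 6: consonant
  'e' at position 7: vowel (running total: 3)
  'p' at position 8: consonant
  'o' at position 9: vowel (running total: 4)
Total vowels: 4

4


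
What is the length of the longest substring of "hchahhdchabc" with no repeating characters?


Input: "hchahhdchabc"
Sliding window (track last position of each char):
  Position 0 ('h'): window [0,0] length 1 -- new best
  Position 1 ('c'): window [0,1] length 2 -- new best
  Position 2 ('h'): repeat (last at 0), move window start to 1
  Position 2 ('h'): window [1,2] length 2
  Position 3 ('a'): window [1,3] length 3 -- new best
  Position 4 ('h'): repeat (last at 2), move window start to 3
  Position 4 ('h'): window [3,4] length 2
  Position 5 ('h'): repeat (last at 4), move window start to 5
  Position 5 ('h'): window [5,5] length 1
  Position 6 ('d'): window [5,6] length 2
  Position 7 ('c'): window [5,7] length 3
  Position 8 ('h'): repeat (last at 5), move window start to 6
  Position 8 ('h'): window [6,8] length 3
  Position 9 ('a'): window [6,9] length 4 -- new best
  Position 10 ('b'): window [6,10] length 5 -- new best
  Position 11 ('c'): repeat (last at 7), move window start to 8
  Position 11 ('c'): window [8,11] length 4
Longest substring with no repeats: "dchab" with length 5

5


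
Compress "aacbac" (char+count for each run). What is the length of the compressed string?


Input: aacbac
Runs:
  'a' x 2 => "a2"
  'c' x 1 => "c1"
  'b' x 1 => "b1"
  'a' x 1 => "a1"
  'c' x 1 => "c1"
Compressed: "a2c1b1a1c1"
Compressed length: 10

10


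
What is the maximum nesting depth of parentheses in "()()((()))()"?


Input: "()()((()))()"
Tracking depth:
  Position 0 '(': depth becomes 1
  Position 1 ')': depth becomes 0
  Position 2 '(': depth becomes 1
  Position 3 ')': depth becomes 0
  Position 4 '(': depth becomes 1
  Position 5 '(': depth becomes 2
  Position 6 '(': depth becomes 3
  Position 7 ')': depth becomes 2
  Position 8 ')': depth becomes 1
  Position 9 ')': depth becomes 0
  Position 10 '(': depth becomes 1
  Position 11 ')': depth becomes 0
Maximum depth reached: 3

3


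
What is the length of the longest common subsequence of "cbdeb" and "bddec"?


LCS of "cbdeb" and "bddec"
DP table:
           b    d    d    e    c
      0    0    0    0    0    0
  c   0    0    0    0    0    1
  b   0    1    1    1    1    1
  d   0    1    2    2    2    2
  e   0    1    2    2    3    3
  b   0    1    2    2    3    3
LCS length = dp[5][5] = 3

3


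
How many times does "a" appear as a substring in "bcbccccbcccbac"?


Searching for "a" in "bcbccccbcccbac"
Scanning each position:
  Position 0: "b" => no
  Position 1: "c" => no
  Position 2: "b" => no
  Position 3: "c" => no
  Position 4: "c" => no
  Position 5: "c" => no
  Position 6: "c" => no
  Position 7: "b" => no
  Position 8: "c" => no
  Position 9: "c" => no
  Position 10: "c" => no
  Position 11: "b" => no
  Position 12: "a" => MATCH
  Position 13: "c" => no
Total occurrences: 1

1


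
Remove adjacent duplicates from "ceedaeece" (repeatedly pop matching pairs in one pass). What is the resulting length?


Input: ceedaeece
Stack-based adjacent duplicate removal:
  Read 'c': push. Stack: c
  Read 'e': push. Stack: ce
  Read 'e': matches stack top 'e' => pop. Stack: c
  Read 'd': push. Stack: cd
  Read 'a': push. Stack: cda
  Read 'e': push. Stack: cdae
  Read 'e': matches stack top 'e' => pop. Stack: cda
  Read 'c': push. Stack: cdac
  Read 'e': push. Stack: cdace
Final stack: "cdace" (length 5)

5


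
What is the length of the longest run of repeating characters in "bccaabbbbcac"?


Input: "bccaabbbbcac"
Scanning for longest run:
  Position 1 ('c'): new char, reset run to 1
  Position 2 ('c'): continues run of 'c', length=2
  Position 3 ('a'): new char, reset run to 1
  Position 4 ('a'): continues run of 'a', length=2
  Position 5 ('b'): new char, reset run to 1
  Position 6 ('b'): continues run of 'b', length=2
  Position 7 ('b'): continues run of 'b', length=3
  Position 8 ('b'): continues run of 'b', length=4
  Position 9 ('c'): new char, reset run to 1
  Position 10 ('a'): new char, reset run to 1
  Position 11 ('c'): new char, reset run to 1
Longest run: 'b' with length 4

4


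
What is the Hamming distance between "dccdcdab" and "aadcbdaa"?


Comparing "dccdcdab" and "aadcbdaa" position by position:
  Position 0: 'd' vs 'a' => differ
  Position 1: 'c' vs 'a' => differ
  Position 2: 'c' vs 'd' => differ
  Position 3: 'd' vs 'c' => differ
  Position 4: 'c' vs 'b' => differ
  Position 5: 'd' vs 'd' => same
  Position 6: 'a' vs 'a' => same
  Position 7: 'b' vs 'a' => differ
Total differences (Hamming distance): 6

6


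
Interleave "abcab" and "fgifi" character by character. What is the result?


Interleaving "abcab" and "fgifi":
  Position 0: 'a' from first, 'f' from second => "af"
  Position 1: 'b' from first, 'g' from second => "bg"
  Position 2: 'c' from first, 'i' from second => "ci"
  Position 3: 'a' from first, 'f' from second => "af"
  Position 4: 'b' from first, 'i' from second => "bi"
Result: afbgciafbi

afbgciafbi


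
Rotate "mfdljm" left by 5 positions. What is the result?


Input: "mfdljm", rotate left by 5
First 5 characters: "mfdlj"
Remaining characters: "m"
Concatenate remaining + first: "m" + "mfdlj" = "mmfdlj"

mmfdlj


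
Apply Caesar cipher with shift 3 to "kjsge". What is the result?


Caesar cipher: shift "kjsge" by 3
  'k' (pos 10) + 3 = pos 13 = 'n'
  'j' (pos 9) + 3 = pos 12 = 'm'
  's' (pos 18) + 3 = pos 21 = 'v'
  'g' (pos 6) + 3 = pos 9 = 'j'
  'e' (pos 4) + 3 = pos 7 = 'h'
Result: nmvjh

nmvjh


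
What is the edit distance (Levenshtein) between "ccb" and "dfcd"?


Computing edit distance: "ccb" -> "dfcd"
DP table:
           d    f    c    d
      0    1    2    3    4
  c   1    1    2    2    3
  c   2    2    2    2    3
  b   3    3    3    3    3
Edit distance = dp[3][4] = 3

3


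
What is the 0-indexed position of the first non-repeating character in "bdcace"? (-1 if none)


Input: bdcace
Character frequencies:
  'a': 1
  'b': 1
  'c': 2
  'd': 1
  'e': 1
Scanning left to right for freq == 1:
  Position 0 ('b'): unique! => answer = 0

0


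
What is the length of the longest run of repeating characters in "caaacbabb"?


Input: "caaacbabb"
Scanning for longest run:
  Position 1 ('a'): new char, reset run to 1
  Position 2 ('a'): continues run of 'a', length=2
  Position 3 ('a'): continues run of 'a', length=3
  Position 4 ('c'): new char, reset run to 1
  Position 5 ('b'): new char, reset run to 1
  Position 6 ('a'): new char, reset run to 1
  Position 7 ('b'): new char, reset run to 1
  Position 8 ('b'): continues run of 'b', length=2
Longest run: 'a' with length 3

3


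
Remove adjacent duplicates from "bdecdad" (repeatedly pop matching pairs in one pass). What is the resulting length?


Input: bdecdad
Stack-based adjacent duplicate removal:
  Read 'b': push. Stack: b
  Read 'd': push. Stack: bd
  Read 'e': push. Stack: bde
  Read 'c': push. Stack: bdec
  Read 'd': push. Stack: bdecd
  Read 'a': push. Stack: bdecda
  Read 'd': push. Stack: bdecdad
Final stack: "bdecdad" (length 7)

7


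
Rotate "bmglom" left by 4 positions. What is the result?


Input: "bmglom", rotate left by 4
First 4 characters: "bmgl"
Remaining characters: "om"
Concatenate remaining + first: "om" + "bmgl" = "ombmgl"

ombmgl


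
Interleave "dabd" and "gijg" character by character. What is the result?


Interleaving "dabd" and "gijg":
  Position 0: 'd' from first, 'g' from second => "dg"
  Position 1: 'a' from first, 'i' from second => "ai"
  Position 2: 'b' from first, 'j' from second => "bj"
  Position 3: 'd' from first, 'g' from second => "dg"
Result: dgaibjdg

dgaibjdg


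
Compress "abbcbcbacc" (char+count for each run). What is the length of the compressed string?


Input: abbcbcbacc
Runs:
  'a' x 1 => "a1"
  'b' x 2 => "b2"
  'c' x 1 => "c1"
  'b' x 1 => "b1"
  'c' x 1 => "c1"
  'b' x 1 => "b1"
  'a' x 1 => "a1"
  'c' x 2 => "c2"
Compressed: "a1b2c1b1c1b1a1c2"
Compressed length: 16

16


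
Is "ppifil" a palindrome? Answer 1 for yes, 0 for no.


Input: ppifil
Reversed: lifipp
  Compare pos 0 ('p') with pos 5 ('l'): MISMATCH
  Compare pos 1 ('p') with pos 4 ('i'): MISMATCH
  Compare pos 2 ('i') with pos 3 ('f'): MISMATCH
Result: not a palindrome

0


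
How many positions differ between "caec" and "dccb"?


Comparing "caec" and "dccb" position by position:
  Position 0: 'c' vs 'd' => DIFFER
  Position 1: 'a' vs 'c' => DIFFER
  Position 2: 'e' vs 'c' => DIFFER
  Position 3: 'c' vs 'b' => DIFFER
Positions that differ: 4

4


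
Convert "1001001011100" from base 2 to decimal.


Input: "1001001011100" in base 2
Positional expansion:
  Digit '1' (value 1) x 2^12 = 4096
  Digit '0' (value 0) x 2^11 = 0
  Digit '0' (value 0) x 2^10 = 0
  Digit '1' (value 1) x 2^9 = 512
  Digit '0' (value 0) x 2^8 = 0
  Digit '0' (value 0) x 2^7 = 0
  Digit '1' (value 1) x 2^6 = 64
  Digit '0' (value 0) x 2^5 = 0
  Digit '1' (value 1) x 2^4 = 16
  Digit '1' (value 1) x 2^3 = 8
  Digit '1' (value 1) x 2^2 = 4
  Digit '0' (value 0) x 2^1 = 0
  Digit '0' (value 0) x 2^0 = 0
Sum = 4700

4700


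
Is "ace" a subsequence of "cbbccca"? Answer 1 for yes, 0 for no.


Check if "ace" is a subsequence of "cbbccca"
Greedy scan:
  Position 0 ('c'): no match needed
  Position 1 ('b'): no match needed
  Position 2 ('b'): no match needed
  Position 3 ('c'): no match needed
  Position 4 ('c'): no match needed
  Position 5 ('c'): no match needed
  Position 6 ('a'): matches sub[0] = 'a'
Only matched 1/3 characters => not a subsequence

0


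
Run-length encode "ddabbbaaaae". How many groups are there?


Input: ddabbbaaaae
Scanning for consecutive runs:
  Group 1: 'd' x 2 (positions 0-1)
  Group 2: 'a' x 1 (positions 2-2)
  Group 3: 'b' x 3 (positions 3-5)
  Group 4: 'a' x 4 (positions 6-9)
  Group 5: 'e' x 1 (positions 10-10)
Total groups: 5

5


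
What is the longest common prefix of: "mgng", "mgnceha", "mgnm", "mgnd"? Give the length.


Words: mgng, mgnceha, mgnm, mgnd
  Position 0: all 'm' => match
  Position 1: all 'g' => match
  Position 2: all 'n' => match
  Position 3: ('g', 'c', 'm', 'd') => mismatch, stop
LCP = "mgn" (length 3)

3


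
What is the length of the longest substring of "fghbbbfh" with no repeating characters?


Input: "fghbbbfh"
Sliding window (track last position of each char):
  Position 0 ('f'): window [0,0] length 1 -- new best
  Position 1 ('g'): window [0,1] length 2 -- new best
  Position 2 ('h'): window [0,2] length 3 -- new best
  Position 3 ('b'): window [0,3] length 4 -- new best
  Position 4 ('b'): repeat (last at 3), move window start to 4
  Position 4 ('b'): window [4,4] length 1
  Position 5 ('b'): repeat (last at 4), move window start to 5
  Position 5 ('b'): window [5,5] length 1
  Position 6 ('f'): window [5,6] length 2
  Position 7 ('h'): window [5,7] length 3
Longest substring with no repeats: "fghb" with length 4

4


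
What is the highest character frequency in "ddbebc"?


Input: ddbebc
Character counts:
  'b': 2
  'c': 1
  'd': 2
  'e': 1
Maximum frequency: 2

2


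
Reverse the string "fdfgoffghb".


Input: fdfgoffghb
Reading characters right to left:
  Position 9: 'b'
  Position 8: 'h'
  Position 7: 'g'
  Position 6: 'f'
  Position 5: 'f'
  Position 4: 'o'
  Position 3: 'g'
  Position 2: 'f'
  Position 1: 'd'
  Position 0: 'f'
Reversed: bhgffogfdf

bhgffogfdf
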